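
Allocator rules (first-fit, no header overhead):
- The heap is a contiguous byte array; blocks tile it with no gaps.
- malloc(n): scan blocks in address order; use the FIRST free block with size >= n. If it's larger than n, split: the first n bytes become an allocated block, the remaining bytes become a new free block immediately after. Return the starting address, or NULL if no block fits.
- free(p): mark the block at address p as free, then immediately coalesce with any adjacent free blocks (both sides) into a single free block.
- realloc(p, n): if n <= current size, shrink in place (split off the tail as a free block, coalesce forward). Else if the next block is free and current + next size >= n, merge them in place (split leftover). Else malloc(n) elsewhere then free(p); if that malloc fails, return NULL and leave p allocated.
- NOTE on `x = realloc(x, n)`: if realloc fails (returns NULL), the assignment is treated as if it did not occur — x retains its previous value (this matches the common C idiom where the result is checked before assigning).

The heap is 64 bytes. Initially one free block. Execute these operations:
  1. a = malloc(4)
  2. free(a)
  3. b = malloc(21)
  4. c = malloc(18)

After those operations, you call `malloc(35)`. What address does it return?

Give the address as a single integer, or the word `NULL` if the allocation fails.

Op 1: a = malloc(4) -> a = 0; heap: [0-3 ALLOC][4-63 FREE]
Op 2: free(a) -> (freed a); heap: [0-63 FREE]
Op 3: b = malloc(21) -> b = 0; heap: [0-20 ALLOC][21-63 FREE]
Op 4: c = malloc(18) -> c = 21; heap: [0-20 ALLOC][21-38 ALLOC][39-63 FREE]
malloc(35): first-fit scan over [0-20 ALLOC][21-38 ALLOC][39-63 FREE] -> NULL

Answer: NULL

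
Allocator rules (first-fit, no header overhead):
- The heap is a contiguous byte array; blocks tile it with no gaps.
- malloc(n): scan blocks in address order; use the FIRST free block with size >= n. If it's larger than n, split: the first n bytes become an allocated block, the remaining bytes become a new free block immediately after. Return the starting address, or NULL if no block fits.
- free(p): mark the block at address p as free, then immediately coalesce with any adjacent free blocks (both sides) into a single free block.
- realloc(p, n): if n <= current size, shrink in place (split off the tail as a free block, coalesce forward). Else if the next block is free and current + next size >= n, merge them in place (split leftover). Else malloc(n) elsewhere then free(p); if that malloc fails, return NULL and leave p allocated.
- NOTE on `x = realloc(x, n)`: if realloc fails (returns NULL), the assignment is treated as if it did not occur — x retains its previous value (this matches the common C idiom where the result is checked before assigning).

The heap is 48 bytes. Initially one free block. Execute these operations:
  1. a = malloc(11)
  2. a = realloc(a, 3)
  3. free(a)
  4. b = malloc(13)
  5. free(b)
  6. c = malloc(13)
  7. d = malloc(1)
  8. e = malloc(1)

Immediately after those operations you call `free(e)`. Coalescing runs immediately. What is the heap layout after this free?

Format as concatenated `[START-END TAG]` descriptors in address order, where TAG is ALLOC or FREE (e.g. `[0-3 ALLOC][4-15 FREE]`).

Op 1: a = malloc(11) -> a = 0; heap: [0-10 ALLOC][11-47 FREE]
Op 2: a = realloc(a, 3) -> a = 0; heap: [0-2 ALLOC][3-47 FREE]
Op 3: free(a) -> (freed a); heap: [0-47 FREE]
Op 4: b = malloc(13) -> b = 0; heap: [0-12 ALLOC][13-47 FREE]
Op 5: free(b) -> (freed b); heap: [0-47 FREE]
Op 6: c = malloc(13) -> c = 0; heap: [0-12 ALLOC][13-47 FREE]
Op 7: d = malloc(1) -> d = 13; heap: [0-12 ALLOC][13-13 ALLOC][14-47 FREE]
Op 8: e = malloc(1) -> e = 14; heap: [0-12 ALLOC][13-13 ALLOC][14-14 ALLOC][15-47 FREE]
free(e): e = 14 -> block [14-14 ALLOC]; mark free, coalesce with adjacent free neighbors -> [0-12 ALLOC][13-13 ALLOC][14-47 FREE]

Answer: [0-12 ALLOC][13-13 ALLOC][14-47 FREE]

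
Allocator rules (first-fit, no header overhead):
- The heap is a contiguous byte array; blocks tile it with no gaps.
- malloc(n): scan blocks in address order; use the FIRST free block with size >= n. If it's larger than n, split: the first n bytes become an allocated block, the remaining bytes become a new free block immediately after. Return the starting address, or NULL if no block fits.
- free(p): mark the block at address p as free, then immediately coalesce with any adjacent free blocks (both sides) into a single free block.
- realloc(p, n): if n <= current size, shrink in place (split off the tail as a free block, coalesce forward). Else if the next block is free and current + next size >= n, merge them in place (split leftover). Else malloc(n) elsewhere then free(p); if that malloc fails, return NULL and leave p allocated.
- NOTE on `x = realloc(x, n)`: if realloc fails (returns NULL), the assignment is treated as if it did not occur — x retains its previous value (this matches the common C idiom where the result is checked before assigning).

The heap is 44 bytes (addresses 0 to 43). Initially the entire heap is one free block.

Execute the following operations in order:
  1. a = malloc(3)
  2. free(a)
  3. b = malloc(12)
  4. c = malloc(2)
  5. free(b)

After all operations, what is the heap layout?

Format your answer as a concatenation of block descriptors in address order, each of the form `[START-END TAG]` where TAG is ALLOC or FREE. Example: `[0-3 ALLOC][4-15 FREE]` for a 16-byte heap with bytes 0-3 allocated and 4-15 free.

Answer: [0-11 FREE][12-13 ALLOC][14-43 FREE]

Derivation:
Op 1: a = malloc(3) -> a = 0; heap: [0-2 ALLOC][3-43 FREE]
Op 2: free(a) -> (freed a); heap: [0-43 FREE]
Op 3: b = malloc(12) -> b = 0; heap: [0-11 ALLOC][12-43 FREE]
Op 4: c = malloc(2) -> c = 12; heap: [0-11 ALLOC][12-13 ALLOC][14-43 FREE]
Op 5: free(b) -> (freed b); heap: [0-11 FREE][12-13 ALLOC][14-43 FREE]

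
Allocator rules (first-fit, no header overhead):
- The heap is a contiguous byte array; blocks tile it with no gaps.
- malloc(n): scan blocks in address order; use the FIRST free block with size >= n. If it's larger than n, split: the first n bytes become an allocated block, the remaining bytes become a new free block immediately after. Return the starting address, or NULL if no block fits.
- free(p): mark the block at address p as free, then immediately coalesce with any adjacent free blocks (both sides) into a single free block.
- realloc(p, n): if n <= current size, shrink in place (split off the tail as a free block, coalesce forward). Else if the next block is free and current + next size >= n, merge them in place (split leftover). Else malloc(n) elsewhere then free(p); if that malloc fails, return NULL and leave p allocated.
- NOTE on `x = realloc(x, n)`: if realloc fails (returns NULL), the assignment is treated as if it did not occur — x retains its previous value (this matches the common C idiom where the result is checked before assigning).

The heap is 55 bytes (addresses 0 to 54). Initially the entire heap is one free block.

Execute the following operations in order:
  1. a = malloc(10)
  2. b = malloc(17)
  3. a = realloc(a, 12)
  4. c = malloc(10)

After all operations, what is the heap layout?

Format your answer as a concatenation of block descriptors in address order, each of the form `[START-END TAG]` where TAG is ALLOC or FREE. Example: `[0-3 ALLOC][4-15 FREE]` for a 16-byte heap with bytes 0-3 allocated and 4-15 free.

Op 1: a = malloc(10) -> a = 0; heap: [0-9 ALLOC][10-54 FREE]
Op 2: b = malloc(17) -> b = 10; heap: [0-9 ALLOC][10-26 ALLOC][27-54 FREE]
Op 3: a = realloc(a, 12) -> a = 27; heap: [0-9 FREE][10-26 ALLOC][27-38 ALLOC][39-54 FREE]
Op 4: c = malloc(10) -> c = 0; heap: [0-9 ALLOC][10-26 ALLOC][27-38 ALLOC][39-54 FREE]

Answer: [0-9 ALLOC][10-26 ALLOC][27-38 ALLOC][39-54 FREE]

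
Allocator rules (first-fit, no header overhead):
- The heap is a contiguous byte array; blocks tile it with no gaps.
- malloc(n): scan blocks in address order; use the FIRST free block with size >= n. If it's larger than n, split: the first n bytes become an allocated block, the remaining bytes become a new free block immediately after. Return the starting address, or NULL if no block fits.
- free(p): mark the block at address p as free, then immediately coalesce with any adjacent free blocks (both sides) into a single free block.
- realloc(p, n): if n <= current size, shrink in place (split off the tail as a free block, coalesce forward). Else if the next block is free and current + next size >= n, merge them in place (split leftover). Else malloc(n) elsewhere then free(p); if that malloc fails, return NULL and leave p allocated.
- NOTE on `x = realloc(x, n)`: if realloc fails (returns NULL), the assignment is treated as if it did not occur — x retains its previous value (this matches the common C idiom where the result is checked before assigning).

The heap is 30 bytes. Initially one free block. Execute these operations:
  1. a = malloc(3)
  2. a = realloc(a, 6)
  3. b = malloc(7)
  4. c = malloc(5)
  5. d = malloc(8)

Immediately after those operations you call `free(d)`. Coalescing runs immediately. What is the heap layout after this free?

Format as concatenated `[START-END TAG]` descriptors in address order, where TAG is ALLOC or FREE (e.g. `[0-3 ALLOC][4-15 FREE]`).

Op 1: a = malloc(3) -> a = 0; heap: [0-2 ALLOC][3-29 FREE]
Op 2: a = realloc(a, 6) -> a = 0; heap: [0-5 ALLOC][6-29 FREE]
Op 3: b = malloc(7) -> b = 6; heap: [0-5 ALLOC][6-12 ALLOC][13-29 FREE]
Op 4: c = malloc(5) -> c = 13; heap: [0-5 ALLOC][6-12 ALLOC][13-17 ALLOC][18-29 FREE]
Op 5: d = malloc(8) -> d = 18; heap: [0-5 ALLOC][6-12 ALLOC][13-17 ALLOC][18-25 ALLOC][26-29 FREE]
free(d): d = 18 -> block [18-25 ALLOC]; mark free, coalesce with adjacent free neighbors -> [0-5 ALLOC][6-12 ALLOC][13-17 ALLOC][18-29 FREE]

Answer: [0-5 ALLOC][6-12 ALLOC][13-17 ALLOC][18-29 FREE]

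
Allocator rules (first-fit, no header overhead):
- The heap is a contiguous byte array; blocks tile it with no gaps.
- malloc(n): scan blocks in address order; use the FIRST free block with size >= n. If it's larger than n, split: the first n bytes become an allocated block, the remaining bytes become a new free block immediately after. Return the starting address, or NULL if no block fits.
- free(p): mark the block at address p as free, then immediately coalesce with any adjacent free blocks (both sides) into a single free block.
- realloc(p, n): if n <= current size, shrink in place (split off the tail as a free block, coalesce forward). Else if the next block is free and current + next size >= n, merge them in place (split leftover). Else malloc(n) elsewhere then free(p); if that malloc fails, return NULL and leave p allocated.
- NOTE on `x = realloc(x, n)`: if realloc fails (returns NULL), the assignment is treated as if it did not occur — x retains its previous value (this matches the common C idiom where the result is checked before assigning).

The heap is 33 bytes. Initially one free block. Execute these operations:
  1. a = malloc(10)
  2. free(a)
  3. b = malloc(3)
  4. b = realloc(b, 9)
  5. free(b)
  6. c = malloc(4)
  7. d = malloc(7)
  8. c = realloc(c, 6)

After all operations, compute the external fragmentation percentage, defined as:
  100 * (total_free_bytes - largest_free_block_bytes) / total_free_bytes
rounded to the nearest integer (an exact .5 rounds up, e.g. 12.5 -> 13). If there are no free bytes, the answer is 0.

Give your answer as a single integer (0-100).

Op 1: a = malloc(10) -> a = 0; heap: [0-9 ALLOC][10-32 FREE]
Op 2: free(a) -> (freed a); heap: [0-32 FREE]
Op 3: b = malloc(3) -> b = 0; heap: [0-2 ALLOC][3-32 FREE]
Op 4: b = realloc(b, 9) -> b = 0; heap: [0-8 ALLOC][9-32 FREE]
Op 5: free(b) -> (freed b); heap: [0-32 FREE]
Op 6: c = malloc(4) -> c = 0; heap: [0-3 ALLOC][4-32 FREE]
Op 7: d = malloc(7) -> d = 4; heap: [0-3 ALLOC][4-10 ALLOC][11-32 FREE]
Op 8: c = realloc(c, 6) -> c = 11; heap: [0-3 FREE][4-10 ALLOC][11-16 ALLOC][17-32 FREE]
Free blocks: [4 16] total_free=20 largest=16 -> 100*(20-16)/20 = 400/20 = 20

Answer: 20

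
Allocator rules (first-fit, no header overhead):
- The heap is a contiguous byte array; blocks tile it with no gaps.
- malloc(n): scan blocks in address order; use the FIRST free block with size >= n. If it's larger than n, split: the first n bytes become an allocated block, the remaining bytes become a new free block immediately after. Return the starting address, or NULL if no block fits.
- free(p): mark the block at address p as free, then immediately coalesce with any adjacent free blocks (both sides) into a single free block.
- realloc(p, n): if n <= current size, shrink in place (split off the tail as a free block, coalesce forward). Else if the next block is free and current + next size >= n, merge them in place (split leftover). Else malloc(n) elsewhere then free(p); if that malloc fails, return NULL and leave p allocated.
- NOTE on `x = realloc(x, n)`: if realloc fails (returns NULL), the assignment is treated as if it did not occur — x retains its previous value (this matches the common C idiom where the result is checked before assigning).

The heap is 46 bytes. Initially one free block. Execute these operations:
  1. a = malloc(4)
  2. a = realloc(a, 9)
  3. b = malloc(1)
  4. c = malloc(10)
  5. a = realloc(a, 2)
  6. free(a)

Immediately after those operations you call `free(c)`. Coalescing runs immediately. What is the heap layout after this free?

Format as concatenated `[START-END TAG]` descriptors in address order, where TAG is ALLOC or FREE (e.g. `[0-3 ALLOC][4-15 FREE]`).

Answer: [0-8 FREE][9-9 ALLOC][10-45 FREE]

Derivation:
Op 1: a = malloc(4) -> a = 0; heap: [0-3 ALLOC][4-45 FREE]
Op 2: a = realloc(a, 9) -> a = 0; heap: [0-8 ALLOC][9-45 FREE]
Op 3: b = malloc(1) -> b = 9; heap: [0-8 ALLOC][9-9 ALLOC][10-45 FREE]
Op 4: c = malloc(10) -> c = 10; heap: [0-8 ALLOC][9-9 ALLOC][10-19 ALLOC][20-45 FREE]
Op 5: a = realloc(a, 2) -> a = 0; heap: [0-1 ALLOC][2-8 FREE][9-9 ALLOC][10-19 ALLOC][20-45 FREE]
Op 6: free(a) -> (freed a); heap: [0-8 FREE][9-9 ALLOC][10-19 ALLOC][20-45 FREE]
free(c): c = 10 -> block [10-19 ALLOC]; mark free, coalesce with adjacent free neighbors -> [0-8 FREE][9-9 ALLOC][10-45 FREE]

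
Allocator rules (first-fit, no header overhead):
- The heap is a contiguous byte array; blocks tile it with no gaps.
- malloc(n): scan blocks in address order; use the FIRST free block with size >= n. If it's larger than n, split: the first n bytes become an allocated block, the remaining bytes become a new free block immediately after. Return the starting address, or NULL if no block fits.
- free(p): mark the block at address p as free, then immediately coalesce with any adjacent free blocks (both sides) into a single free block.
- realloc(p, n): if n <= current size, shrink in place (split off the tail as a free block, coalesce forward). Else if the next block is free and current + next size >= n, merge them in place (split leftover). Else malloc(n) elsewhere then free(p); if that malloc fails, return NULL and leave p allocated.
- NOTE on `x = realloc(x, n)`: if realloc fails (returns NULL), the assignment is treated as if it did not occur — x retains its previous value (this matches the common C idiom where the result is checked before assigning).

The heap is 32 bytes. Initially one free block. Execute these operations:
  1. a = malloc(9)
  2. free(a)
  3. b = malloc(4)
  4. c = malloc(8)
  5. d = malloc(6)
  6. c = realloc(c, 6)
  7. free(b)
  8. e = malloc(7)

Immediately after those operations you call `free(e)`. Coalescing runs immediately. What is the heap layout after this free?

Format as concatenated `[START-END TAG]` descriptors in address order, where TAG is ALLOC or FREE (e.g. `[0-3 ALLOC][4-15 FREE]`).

Answer: [0-3 FREE][4-9 ALLOC][10-11 FREE][12-17 ALLOC][18-31 FREE]

Derivation:
Op 1: a = malloc(9) -> a = 0; heap: [0-8 ALLOC][9-31 FREE]
Op 2: free(a) -> (freed a); heap: [0-31 FREE]
Op 3: b = malloc(4) -> b = 0; heap: [0-3 ALLOC][4-31 FREE]
Op 4: c = malloc(8) -> c = 4; heap: [0-3 ALLOC][4-11 ALLOC][12-31 FREE]
Op 5: d = malloc(6) -> d = 12; heap: [0-3 ALLOC][4-11 ALLOC][12-17 ALLOC][18-31 FREE]
Op 6: c = realloc(c, 6) -> c = 4; heap: [0-3 ALLOC][4-9 ALLOC][10-11 FREE][12-17 ALLOC][18-31 FREE]
Op 7: free(b) -> (freed b); heap: [0-3 FREE][4-9 ALLOC][10-11 FREE][12-17 ALLOC][18-31 FREE]
Op 8: e = malloc(7) -> e = 18; heap: [0-3 FREE][4-9 ALLOC][10-11 FREE][12-17 ALLOC][18-24 ALLOC][25-31 FREE]
free(e): e = 18 -> block [18-24 ALLOC]; mark free, coalesce with adjacent free neighbors -> [0-3 FREE][4-9 ALLOC][10-11 FREE][12-17 ALLOC][18-31 FREE]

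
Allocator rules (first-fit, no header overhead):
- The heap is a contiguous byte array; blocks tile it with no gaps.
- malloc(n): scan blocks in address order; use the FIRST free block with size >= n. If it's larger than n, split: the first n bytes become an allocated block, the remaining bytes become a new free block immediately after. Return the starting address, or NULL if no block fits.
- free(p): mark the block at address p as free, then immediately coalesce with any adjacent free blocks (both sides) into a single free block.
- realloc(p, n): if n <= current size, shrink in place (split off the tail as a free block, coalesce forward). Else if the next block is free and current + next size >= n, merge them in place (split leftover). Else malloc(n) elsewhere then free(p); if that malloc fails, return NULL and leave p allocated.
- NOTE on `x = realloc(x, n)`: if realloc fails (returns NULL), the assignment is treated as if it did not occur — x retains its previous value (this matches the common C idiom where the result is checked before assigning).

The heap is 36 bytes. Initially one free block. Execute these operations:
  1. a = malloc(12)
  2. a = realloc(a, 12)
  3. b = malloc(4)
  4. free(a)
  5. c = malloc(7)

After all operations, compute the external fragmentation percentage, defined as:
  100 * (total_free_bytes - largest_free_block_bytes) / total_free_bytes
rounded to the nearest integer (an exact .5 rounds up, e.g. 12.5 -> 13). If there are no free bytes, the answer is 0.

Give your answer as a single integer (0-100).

Answer: 20

Derivation:
Op 1: a = malloc(12) -> a = 0; heap: [0-11 ALLOC][12-35 FREE]
Op 2: a = realloc(a, 12) -> a = 0; heap: [0-11 ALLOC][12-35 FREE]
Op 3: b = malloc(4) -> b = 12; heap: [0-11 ALLOC][12-15 ALLOC][16-35 FREE]
Op 4: free(a) -> (freed a); heap: [0-11 FREE][12-15 ALLOC][16-35 FREE]
Op 5: c = malloc(7) -> c = 0; heap: [0-6 ALLOC][7-11 FREE][12-15 ALLOC][16-35 FREE]
Free blocks: [5 20] total_free=25 largest=20 -> 100*(25-20)/25 = 500/25 = 20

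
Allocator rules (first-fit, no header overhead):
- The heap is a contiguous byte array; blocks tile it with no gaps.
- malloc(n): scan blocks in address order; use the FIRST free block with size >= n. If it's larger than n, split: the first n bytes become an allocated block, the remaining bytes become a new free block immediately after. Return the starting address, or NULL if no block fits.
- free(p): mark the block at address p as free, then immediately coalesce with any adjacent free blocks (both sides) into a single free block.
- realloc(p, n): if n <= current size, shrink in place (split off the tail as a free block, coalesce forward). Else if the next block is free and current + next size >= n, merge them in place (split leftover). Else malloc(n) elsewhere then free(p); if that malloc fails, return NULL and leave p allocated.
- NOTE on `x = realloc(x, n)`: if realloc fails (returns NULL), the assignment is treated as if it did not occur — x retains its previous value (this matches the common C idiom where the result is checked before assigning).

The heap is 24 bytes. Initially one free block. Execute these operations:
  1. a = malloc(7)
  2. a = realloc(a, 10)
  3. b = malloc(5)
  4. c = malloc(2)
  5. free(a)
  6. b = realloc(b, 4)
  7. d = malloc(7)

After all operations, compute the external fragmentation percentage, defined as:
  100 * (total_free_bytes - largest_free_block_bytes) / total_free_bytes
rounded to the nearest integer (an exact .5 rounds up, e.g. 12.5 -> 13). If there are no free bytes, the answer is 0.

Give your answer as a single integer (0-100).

Op 1: a = malloc(7) -> a = 0; heap: [0-6 ALLOC][7-23 FREE]
Op 2: a = realloc(a, 10) -> a = 0; heap: [0-9 ALLOC][10-23 FREE]
Op 3: b = malloc(5) -> b = 10; heap: [0-9 ALLOC][10-14 ALLOC][15-23 FREE]
Op 4: c = malloc(2) -> c = 15; heap: [0-9 ALLOC][10-14 ALLOC][15-16 ALLOC][17-23 FREE]
Op 5: free(a) -> (freed a); heap: [0-9 FREE][10-14 ALLOC][15-16 ALLOC][17-23 FREE]
Op 6: b = realloc(b, 4) -> b = 10; heap: [0-9 FREE][10-13 ALLOC][14-14 FREE][15-16 ALLOC][17-23 FREE]
Op 7: d = malloc(7) -> d = 0; heap: [0-6 ALLOC][7-9 FREE][10-13 ALLOC][14-14 FREE][15-16 ALLOC][17-23 FREE]
Free blocks: [3 1 7] total_free=11 largest=7 -> 100*(11-7)/11 = 400/11 ≈ 36.364 -> rounds to 36

Answer: 36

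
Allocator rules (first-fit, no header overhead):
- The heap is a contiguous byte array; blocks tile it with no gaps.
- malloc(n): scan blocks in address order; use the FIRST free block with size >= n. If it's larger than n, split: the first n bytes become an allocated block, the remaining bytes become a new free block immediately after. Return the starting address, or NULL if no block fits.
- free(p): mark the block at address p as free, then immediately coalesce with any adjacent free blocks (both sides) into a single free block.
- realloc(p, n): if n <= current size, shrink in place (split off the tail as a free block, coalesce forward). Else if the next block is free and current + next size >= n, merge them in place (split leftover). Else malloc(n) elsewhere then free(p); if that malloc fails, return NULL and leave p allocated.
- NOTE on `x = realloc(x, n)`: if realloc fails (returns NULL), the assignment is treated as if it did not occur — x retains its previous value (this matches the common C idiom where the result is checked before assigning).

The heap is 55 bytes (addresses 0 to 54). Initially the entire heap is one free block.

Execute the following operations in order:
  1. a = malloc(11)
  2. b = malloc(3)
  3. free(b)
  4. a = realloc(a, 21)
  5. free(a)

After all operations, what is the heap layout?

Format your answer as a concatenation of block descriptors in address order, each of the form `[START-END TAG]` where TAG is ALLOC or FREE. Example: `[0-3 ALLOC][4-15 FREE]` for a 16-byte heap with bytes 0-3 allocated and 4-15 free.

Answer: [0-54 FREE]

Derivation:
Op 1: a = malloc(11) -> a = 0; heap: [0-10 ALLOC][11-54 FREE]
Op 2: b = malloc(3) -> b = 11; heap: [0-10 ALLOC][11-13 ALLOC][14-54 FREE]
Op 3: free(b) -> (freed b); heap: [0-10 ALLOC][11-54 FREE]
Op 4: a = realloc(a, 21) -> a = 0; heap: [0-20 ALLOC][21-54 FREE]
Op 5: free(a) -> (freed a); heap: [0-54 FREE]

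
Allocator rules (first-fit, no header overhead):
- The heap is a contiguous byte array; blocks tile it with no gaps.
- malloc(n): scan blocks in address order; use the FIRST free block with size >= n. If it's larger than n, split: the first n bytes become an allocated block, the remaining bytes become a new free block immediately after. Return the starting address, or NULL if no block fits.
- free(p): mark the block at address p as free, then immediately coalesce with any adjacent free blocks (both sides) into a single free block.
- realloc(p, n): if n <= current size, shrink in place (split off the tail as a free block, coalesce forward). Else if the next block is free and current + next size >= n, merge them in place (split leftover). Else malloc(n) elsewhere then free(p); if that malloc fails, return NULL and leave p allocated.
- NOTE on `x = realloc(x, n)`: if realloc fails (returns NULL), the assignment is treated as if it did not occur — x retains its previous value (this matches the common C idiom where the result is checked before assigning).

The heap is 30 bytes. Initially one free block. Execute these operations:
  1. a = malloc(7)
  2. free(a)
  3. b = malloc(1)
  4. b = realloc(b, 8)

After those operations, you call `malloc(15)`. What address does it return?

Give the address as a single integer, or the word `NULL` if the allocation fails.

Answer: 8

Derivation:
Op 1: a = malloc(7) -> a = 0; heap: [0-6 ALLOC][7-29 FREE]
Op 2: free(a) -> (freed a); heap: [0-29 FREE]
Op 3: b = malloc(1) -> b = 0; heap: [0-0 ALLOC][1-29 FREE]
Op 4: b = realloc(b, 8) -> b = 0; heap: [0-7 ALLOC][8-29 FREE]
malloc(15): first-fit scan over [0-7 ALLOC][8-29 FREE] -> 8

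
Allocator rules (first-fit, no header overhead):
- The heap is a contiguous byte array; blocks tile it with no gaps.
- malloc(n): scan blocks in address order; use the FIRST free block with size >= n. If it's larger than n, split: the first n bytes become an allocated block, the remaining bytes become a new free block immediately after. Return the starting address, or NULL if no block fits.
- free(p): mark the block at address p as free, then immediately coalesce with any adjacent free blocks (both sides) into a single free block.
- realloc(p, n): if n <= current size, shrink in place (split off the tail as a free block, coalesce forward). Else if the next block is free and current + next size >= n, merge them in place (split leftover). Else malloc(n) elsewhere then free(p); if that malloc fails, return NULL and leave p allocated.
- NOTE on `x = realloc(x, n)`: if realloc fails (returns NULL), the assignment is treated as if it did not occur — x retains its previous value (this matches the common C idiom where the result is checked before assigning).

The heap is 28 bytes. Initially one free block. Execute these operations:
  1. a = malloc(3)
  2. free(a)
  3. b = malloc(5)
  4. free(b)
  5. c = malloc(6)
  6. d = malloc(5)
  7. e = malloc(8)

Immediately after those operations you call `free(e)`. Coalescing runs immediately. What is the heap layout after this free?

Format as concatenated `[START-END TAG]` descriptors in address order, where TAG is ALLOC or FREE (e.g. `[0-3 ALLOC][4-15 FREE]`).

Answer: [0-5 ALLOC][6-10 ALLOC][11-27 FREE]

Derivation:
Op 1: a = malloc(3) -> a = 0; heap: [0-2 ALLOC][3-27 FREE]
Op 2: free(a) -> (freed a); heap: [0-27 FREE]
Op 3: b = malloc(5) -> b = 0; heap: [0-4 ALLOC][5-27 FREE]
Op 4: free(b) -> (freed b); heap: [0-27 FREE]
Op 5: c = malloc(6) -> c = 0; heap: [0-5 ALLOC][6-27 FREE]
Op 6: d = malloc(5) -> d = 6; heap: [0-5 ALLOC][6-10 ALLOC][11-27 FREE]
Op 7: e = malloc(8) -> e = 11; heap: [0-5 ALLOC][6-10 ALLOC][11-18 ALLOC][19-27 FREE]
free(e): e = 11 -> block [11-18 ALLOC]; mark free, coalesce with adjacent free neighbors -> [0-5 ALLOC][6-10 ALLOC][11-27 FREE]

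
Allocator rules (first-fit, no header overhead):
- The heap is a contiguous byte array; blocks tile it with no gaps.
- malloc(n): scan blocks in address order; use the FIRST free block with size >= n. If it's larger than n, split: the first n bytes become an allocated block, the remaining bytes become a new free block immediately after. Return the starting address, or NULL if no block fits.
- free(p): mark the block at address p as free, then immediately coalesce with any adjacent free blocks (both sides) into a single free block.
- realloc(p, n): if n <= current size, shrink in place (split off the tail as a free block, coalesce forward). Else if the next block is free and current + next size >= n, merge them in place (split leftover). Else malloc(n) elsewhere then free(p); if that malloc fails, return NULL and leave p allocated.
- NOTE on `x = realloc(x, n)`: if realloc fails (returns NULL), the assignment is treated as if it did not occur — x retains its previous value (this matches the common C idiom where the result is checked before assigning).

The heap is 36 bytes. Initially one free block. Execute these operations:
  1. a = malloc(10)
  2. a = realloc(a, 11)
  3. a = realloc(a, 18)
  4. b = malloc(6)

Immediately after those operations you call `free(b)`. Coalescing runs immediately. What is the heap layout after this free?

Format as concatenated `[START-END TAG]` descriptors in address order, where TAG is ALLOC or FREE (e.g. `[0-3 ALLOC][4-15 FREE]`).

Answer: [0-17 ALLOC][18-35 FREE]

Derivation:
Op 1: a = malloc(10) -> a = 0; heap: [0-9 ALLOC][10-35 FREE]
Op 2: a = realloc(a, 11) -> a = 0; heap: [0-10 ALLOC][11-35 FREE]
Op 3: a = realloc(a, 18) -> a = 0; heap: [0-17 ALLOC][18-35 FREE]
Op 4: b = malloc(6) -> b = 18; heap: [0-17 ALLOC][18-23 ALLOC][24-35 FREE]
free(b): b = 18 -> block [18-23 ALLOC]; mark free, coalesce with adjacent free neighbors -> [0-17 ALLOC][18-35 FREE]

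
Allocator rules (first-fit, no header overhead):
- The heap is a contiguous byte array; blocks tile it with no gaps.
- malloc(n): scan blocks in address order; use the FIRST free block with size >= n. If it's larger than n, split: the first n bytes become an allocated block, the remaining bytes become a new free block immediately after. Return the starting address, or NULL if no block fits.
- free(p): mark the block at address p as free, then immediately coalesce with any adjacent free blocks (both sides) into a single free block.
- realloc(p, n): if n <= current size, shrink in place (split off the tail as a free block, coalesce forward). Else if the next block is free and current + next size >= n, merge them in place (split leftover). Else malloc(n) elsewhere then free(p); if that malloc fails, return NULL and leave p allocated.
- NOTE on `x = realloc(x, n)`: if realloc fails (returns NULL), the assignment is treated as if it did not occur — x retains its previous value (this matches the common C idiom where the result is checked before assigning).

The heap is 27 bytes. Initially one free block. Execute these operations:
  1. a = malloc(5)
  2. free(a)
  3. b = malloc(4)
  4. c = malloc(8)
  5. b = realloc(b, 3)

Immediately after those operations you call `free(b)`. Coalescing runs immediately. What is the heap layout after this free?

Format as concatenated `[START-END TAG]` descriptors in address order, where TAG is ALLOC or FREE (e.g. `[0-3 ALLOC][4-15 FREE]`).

Op 1: a = malloc(5) -> a = 0; heap: [0-4 ALLOC][5-26 FREE]
Op 2: free(a) -> (freed a); heap: [0-26 FREE]
Op 3: b = malloc(4) -> b = 0; heap: [0-3 ALLOC][4-26 FREE]
Op 4: c = malloc(8) -> c = 4; heap: [0-3 ALLOC][4-11 ALLOC][12-26 FREE]
Op 5: b = realloc(b, 3) -> b = 0; heap: [0-2 ALLOC][3-3 FREE][4-11 ALLOC][12-26 FREE]
free(b): b = 0 -> block [0-2 ALLOC]; mark free, coalesce with adjacent free neighbors -> [0-3 FREE][4-11 ALLOC][12-26 FREE]

Answer: [0-3 FREE][4-11 ALLOC][12-26 FREE]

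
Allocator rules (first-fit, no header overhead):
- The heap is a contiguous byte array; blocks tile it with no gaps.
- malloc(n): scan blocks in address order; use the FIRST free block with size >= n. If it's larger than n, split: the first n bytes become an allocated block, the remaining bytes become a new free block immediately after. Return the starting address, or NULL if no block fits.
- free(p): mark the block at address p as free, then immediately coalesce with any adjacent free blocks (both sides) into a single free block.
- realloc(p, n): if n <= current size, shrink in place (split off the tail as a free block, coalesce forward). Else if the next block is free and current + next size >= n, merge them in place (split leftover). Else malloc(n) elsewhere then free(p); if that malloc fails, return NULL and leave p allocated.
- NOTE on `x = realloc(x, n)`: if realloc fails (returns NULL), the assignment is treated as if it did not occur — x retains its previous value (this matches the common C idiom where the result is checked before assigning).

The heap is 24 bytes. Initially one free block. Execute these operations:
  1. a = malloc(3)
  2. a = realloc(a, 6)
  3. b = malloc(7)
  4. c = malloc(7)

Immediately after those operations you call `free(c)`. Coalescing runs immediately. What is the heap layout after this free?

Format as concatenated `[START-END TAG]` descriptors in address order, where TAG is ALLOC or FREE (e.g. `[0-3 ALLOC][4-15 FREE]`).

Op 1: a = malloc(3) -> a = 0; heap: [0-2 ALLOC][3-23 FREE]
Op 2: a = realloc(a, 6) -> a = 0; heap: [0-5 ALLOC][6-23 FREE]
Op 3: b = malloc(7) -> b = 6; heap: [0-5 ALLOC][6-12 ALLOC][13-23 FREE]
Op 4: c = malloc(7) -> c = 13; heap: [0-5 ALLOC][6-12 ALLOC][13-19 ALLOC][20-23 FREE]
free(c): c = 13 -> block [13-19 ALLOC]; mark free, coalesce with adjacent free neighbors -> [0-5 ALLOC][6-12 ALLOC][13-23 FREE]

Answer: [0-5 ALLOC][6-12 ALLOC][13-23 FREE]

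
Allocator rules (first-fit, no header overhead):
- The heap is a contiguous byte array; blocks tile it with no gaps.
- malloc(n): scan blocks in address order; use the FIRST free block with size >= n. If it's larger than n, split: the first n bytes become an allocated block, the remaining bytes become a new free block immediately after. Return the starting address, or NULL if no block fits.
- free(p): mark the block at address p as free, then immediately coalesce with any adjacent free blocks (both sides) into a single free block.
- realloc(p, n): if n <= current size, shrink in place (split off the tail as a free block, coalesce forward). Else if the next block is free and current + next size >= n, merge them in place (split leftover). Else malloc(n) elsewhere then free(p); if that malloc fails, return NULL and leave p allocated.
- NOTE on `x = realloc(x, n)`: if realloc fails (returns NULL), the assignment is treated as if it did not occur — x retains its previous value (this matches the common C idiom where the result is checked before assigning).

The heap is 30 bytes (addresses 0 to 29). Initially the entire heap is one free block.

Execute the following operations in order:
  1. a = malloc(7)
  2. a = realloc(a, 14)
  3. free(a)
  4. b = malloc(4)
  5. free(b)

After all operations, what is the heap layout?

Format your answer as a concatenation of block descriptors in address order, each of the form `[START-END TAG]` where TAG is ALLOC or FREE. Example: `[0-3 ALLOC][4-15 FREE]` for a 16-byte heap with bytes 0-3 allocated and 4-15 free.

Answer: [0-29 FREE]

Derivation:
Op 1: a = malloc(7) -> a = 0; heap: [0-6 ALLOC][7-29 FREE]
Op 2: a = realloc(a, 14) -> a = 0; heap: [0-13 ALLOC][14-29 FREE]
Op 3: free(a) -> (freed a); heap: [0-29 FREE]
Op 4: b = malloc(4) -> b = 0; heap: [0-3 ALLOC][4-29 FREE]
Op 5: free(b) -> (freed b); heap: [0-29 FREE]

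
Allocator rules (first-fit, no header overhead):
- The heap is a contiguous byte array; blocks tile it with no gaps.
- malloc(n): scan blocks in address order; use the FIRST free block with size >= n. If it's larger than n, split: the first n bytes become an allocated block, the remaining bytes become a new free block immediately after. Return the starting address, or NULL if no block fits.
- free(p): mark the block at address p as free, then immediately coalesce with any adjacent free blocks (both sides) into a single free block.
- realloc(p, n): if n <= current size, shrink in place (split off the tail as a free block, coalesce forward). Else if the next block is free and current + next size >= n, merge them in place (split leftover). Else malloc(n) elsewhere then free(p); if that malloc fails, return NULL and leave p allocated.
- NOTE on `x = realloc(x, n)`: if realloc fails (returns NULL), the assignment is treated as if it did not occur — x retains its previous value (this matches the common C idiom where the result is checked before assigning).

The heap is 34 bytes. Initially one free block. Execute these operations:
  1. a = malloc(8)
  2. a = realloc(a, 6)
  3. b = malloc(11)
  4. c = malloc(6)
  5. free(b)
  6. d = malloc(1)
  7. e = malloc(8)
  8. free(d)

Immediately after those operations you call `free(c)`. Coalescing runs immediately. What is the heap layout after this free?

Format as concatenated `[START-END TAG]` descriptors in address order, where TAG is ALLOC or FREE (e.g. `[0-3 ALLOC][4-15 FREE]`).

Op 1: a = malloc(8) -> a = 0; heap: [0-7 ALLOC][8-33 FREE]
Op 2: a = realloc(a, 6) -> a = 0; heap: [0-5 ALLOC][6-33 FREE]
Op 3: b = malloc(11) -> b = 6; heap: [0-5 ALLOC][6-16 ALLOC][17-33 FREE]
Op 4: c = malloc(6) -> c = 17; heap: [0-5 ALLOC][6-16 ALLOC][17-22 ALLOC][23-33 FREE]
Op 5: free(b) -> (freed b); heap: [0-5 ALLOC][6-16 FREE][17-22 ALLOC][23-33 FREE]
Op 6: d = malloc(1) -> d = 6; heap: [0-5 ALLOC][6-6 ALLOC][7-16 FREE][17-22 ALLOC][23-33 FREE]
Op 7: e = malloc(8) -> e = 7; heap: [0-5 ALLOC][6-6 ALLOC][7-14 ALLOC][15-16 FREE][17-22 ALLOC][23-33 FREE]
Op 8: free(d) -> (freed d); heap: [0-5 ALLOC][6-6 FREE][7-14 ALLOC][15-16 FREE][17-22 ALLOC][23-33 FREE]
free(c): c = 17 -> block [17-22 ALLOC]; mark free, coalesce with adjacent free neighbors -> [0-5 ALLOC][6-6 FREE][7-14 ALLOC][15-33 FREE]

Answer: [0-5 ALLOC][6-6 FREE][7-14 ALLOC][15-33 FREE]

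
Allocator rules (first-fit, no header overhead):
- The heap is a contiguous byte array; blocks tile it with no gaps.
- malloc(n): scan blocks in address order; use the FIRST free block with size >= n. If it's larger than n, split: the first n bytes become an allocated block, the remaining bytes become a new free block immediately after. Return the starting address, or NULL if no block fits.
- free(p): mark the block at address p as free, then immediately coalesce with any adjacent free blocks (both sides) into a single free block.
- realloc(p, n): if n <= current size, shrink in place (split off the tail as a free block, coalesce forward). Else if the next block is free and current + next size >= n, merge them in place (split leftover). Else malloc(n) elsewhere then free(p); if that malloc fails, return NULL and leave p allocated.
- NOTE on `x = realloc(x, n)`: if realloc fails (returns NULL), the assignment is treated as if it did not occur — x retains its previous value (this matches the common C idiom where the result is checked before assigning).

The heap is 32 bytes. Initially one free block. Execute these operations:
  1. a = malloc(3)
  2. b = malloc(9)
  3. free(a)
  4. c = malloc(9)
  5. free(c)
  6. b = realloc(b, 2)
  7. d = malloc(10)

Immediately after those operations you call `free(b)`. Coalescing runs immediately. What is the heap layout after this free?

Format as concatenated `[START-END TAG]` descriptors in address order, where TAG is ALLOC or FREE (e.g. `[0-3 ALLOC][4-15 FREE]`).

Answer: [0-4 FREE][5-14 ALLOC][15-31 FREE]

Derivation:
Op 1: a = malloc(3) -> a = 0; heap: [0-2 ALLOC][3-31 FREE]
Op 2: b = malloc(9) -> b = 3; heap: [0-2 ALLOC][3-11 ALLOC][12-31 FREE]
Op 3: free(a) -> (freed a); heap: [0-2 FREE][3-11 ALLOC][12-31 FREE]
Op 4: c = malloc(9) -> c = 12; heap: [0-2 FREE][3-11 ALLOC][12-20 ALLOC][21-31 FREE]
Op 5: free(c) -> (freed c); heap: [0-2 FREE][3-11 ALLOC][12-31 FREE]
Op 6: b = realloc(b, 2) -> b = 3; heap: [0-2 FREE][3-4 ALLOC][5-31 FREE]
Op 7: d = malloc(10) -> d = 5; heap: [0-2 FREE][3-4 ALLOC][5-14 ALLOC][15-31 FREE]
free(b): b = 3 -> block [3-4 ALLOC]; mark free, coalesce with adjacent free neighbors -> [0-4 FREE][5-14 ALLOC][15-31 FREE]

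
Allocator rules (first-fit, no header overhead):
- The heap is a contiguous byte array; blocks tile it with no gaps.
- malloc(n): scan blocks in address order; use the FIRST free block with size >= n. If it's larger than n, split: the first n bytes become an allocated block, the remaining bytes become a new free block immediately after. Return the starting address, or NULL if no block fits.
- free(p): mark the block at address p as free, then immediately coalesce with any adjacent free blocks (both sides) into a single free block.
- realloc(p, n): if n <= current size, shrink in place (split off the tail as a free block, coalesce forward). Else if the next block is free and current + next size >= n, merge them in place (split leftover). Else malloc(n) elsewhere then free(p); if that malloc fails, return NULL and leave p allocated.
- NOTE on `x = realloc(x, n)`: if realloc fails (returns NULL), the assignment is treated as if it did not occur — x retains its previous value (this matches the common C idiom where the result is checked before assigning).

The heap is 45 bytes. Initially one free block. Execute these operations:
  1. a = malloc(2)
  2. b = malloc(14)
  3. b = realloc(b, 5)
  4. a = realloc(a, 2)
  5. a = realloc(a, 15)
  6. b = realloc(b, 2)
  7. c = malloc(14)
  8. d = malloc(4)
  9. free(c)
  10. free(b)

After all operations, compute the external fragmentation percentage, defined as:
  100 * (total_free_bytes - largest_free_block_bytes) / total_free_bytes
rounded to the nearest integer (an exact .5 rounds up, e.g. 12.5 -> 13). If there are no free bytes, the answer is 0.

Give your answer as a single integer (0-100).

Op 1: a = malloc(2) -> a = 0; heap: [0-1 ALLOC][2-44 FREE]
Op 2: b = malloc(14) -> b = 2; heap: [0-1 ALLOC][2-15 ALLOC][16-44 FREE]
Op 3: b = realloc(b, 5) -> b = 2; heap: [0-1 ALLOC][2-6 ALLOC][7-44 FREE]
Op 4: a = realloc(a, 2) -> a = 0; heap: [0-1 ALLOC][2-6 ALLOC][7-44 FREE]
Op 5: a = realloc(a, 15) -> a = 7; heap: [0-1 FREE][2-6 ALLOC][7-21 ALLOC][22-44 FREE]
Op 6: b = realloc(b, 2) -> b = 2; heap: [0-1 FREE][2-3 ALLOC][4-6 FREE][7-21 ALLOC][22-44 FREE]
Op 7: c = malloc(14) -> c = 22; heap: [0-1 FREE][2-3 ALLOC][4-6 FREE][7-21 ALLOC][22-35 ALLOC][36-44 FREE]
Op 8: d = malloc(4) -> d = 36; heap: [0-1 FREE][2-3 ALLOC][4-6 FREE][7-21 ALLOC][22-35 ALLOC][36-39 ALLOC][40-44 FREE]
Op 9: free(c) -> (freed c); heap: [0-1 FREE][2-3 ALLOC][4-6 FREE][7-21 ALLOC][22-35 FREE][36-39 ALLOC][40-44 FREE]
Op 10: free(b) -> (freed b); heap: [0-6 FREE][7-21 ALLOC][22-35 FREE][36-39 ALLOC][40-44 FREE]
Free blocks: [7 14 5] total_free=26 largest=14 -> 100*(26-14)/26 = 1200/26 ≈ 46.154 -> rounds to 46

Answer: 46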